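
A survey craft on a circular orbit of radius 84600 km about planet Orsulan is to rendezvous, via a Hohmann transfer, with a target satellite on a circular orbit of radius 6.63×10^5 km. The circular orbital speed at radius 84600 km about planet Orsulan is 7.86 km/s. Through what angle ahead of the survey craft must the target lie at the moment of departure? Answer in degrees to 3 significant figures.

φ = 104°

From the circular-orbit relation v² = μ/r at r = 84600 km: μ = v²r = (7.86)² × 84600 = 5.22655×10^6 km³/s².
Semi-major axis of the transfer orbit: a_t = (84600 + 6.630×10^5)/2 = 3.738×10^5 km.
The half-period of the transfer ellipse is t = π√(a_t³/μ) = 3.141×10^5 s.
Target angular speed ω₂ = √(μ/r₂³) = 4.235×10^-6 rad/s.
Angle swept by the target during transfer: ω₂·t = 1.330 rad = 76.20°.
Arrival is 180° from departure on the ellipse, so φ = 180° − 76.20° = 104°.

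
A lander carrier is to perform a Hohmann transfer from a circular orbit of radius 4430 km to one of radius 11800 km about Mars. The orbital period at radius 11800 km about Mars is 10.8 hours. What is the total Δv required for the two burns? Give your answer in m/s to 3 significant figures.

From Kepler's third law T² = 4π²r³/μ at r = 11800 km, T = 10.8 hours = 10.8 × 3600 s = 38880 s: μ = 4π²r³/T² = 42909.5 km³/s².
Semi-major axis of the transfer orbit: a_t = (4430 + 11800)/2 = 8115 km.
At r₁ the circular-orbit speed is v₁ = √(μ/r₁) = 3.11225 km/s.
On the transfer ellipse at r₁, vis-viva gives v_p = √[μ(2/r₁ − 1/a_t)] = 3.75294 km/s.
First burn Δv₁ = |v_p − v₁| = 0.6407 km/s.
At r₂, v₂ = √(μ/r₂) = 1.907 km/s.
Transfer-orbit speed at r₂: v_a = √[μ(2/r₂ − 1/a_t)] = 1.409 km/s.
Second burn Δv₂ = |v₂ − v_a| = 0.4980 km/s.
Total Δv = Δv₁ + Δv₂ = 1.139 km/s.

Δv = 1140 m/s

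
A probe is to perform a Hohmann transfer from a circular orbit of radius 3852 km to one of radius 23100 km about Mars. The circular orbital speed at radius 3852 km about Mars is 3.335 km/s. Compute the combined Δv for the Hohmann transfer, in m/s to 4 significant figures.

Δv = 1665 m/s

From the circular-orbit relation v² = μ/r at r = 3852 km: μ = v²r = (3.335)² × 3852 = 42842.8 km³/s².
The Hohmann ellipse has a_t = (r₁ + r₂)/2 = 13476 km.
At r₁ the circular-orbit speed is v₁ = √(μ/r₁) = 3.335 km/s.
On the transfer ellipse at r₁, vis-viva equation gives v_p = √[μ(2/r₁ − 1/a_t)] = 4.366 km/s.
First burn Δv₁ = |v_p − v₁| = 1.031 km/s.
At r₂, v₂ = √(μ/r₂) = 1.3619 km/s.
Transfer-orbit speed at r₂: v_a = √[μ(2/r₂ − 1/a_t)] = 0.72811 km/s.
Second burn Δv₂ = |v₂ − v_a| = 0.6338 km/s.
Δv = Δv₁ + Δv₂ = 1.031 + 0.6338 = 1.665 km/s.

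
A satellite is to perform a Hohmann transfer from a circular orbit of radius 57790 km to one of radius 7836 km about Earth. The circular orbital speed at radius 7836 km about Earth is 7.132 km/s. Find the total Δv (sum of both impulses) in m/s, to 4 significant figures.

Δv = 3676 m/s

From the circular-orbit relation v² = μ/r at r = 7836 km: μ = v²r = (7.132)² × 7836 = 3.98581×10^5 km³/s².
The Hohmann ellipse has a_t = (r₁ + r₂)/2 = 32813 km.
Circular speed at r₁: v₁ = √(μ/r₁) = √(3.98581×10^5/57790) = 2.626 km/s.
On the transfer ellipse at r₁, vis-viva equation gives v_a = √[μ(2/r₁ − 1/a_t)] = 1.283 km/s.
First burn Δv₁ = |v_a − v₁| = 1.343 km/s.
Circular speed at r₂: v₂ = √(μ/r₂) = 7.132 km/s.
Transfer-orbit speed at r₂: v_p = √[μ(2/r₂ − 1/a_t)] = 9.465 km/s.
Second burn Δv₂ = |v₂ − v_p| = 2.333 km/s.
Total Δv = Δv₁ + Δv₂ = 3.676 km/s.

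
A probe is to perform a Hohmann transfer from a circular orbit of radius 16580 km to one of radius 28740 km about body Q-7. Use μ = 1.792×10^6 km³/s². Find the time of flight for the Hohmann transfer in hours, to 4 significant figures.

Transfer-ellipse semi-major axis a_t = (r₁ + r₂)/2 = (16580 + 28740)/2 = 22660 km.
Transfer time t = π√(a_t³/μ) = π√((22660)³ / 1.792×10^6) = 8005 s.
Converting: 8005 s ÷ 3600 s/hour = 2.224 hours.

t = 2.224 hours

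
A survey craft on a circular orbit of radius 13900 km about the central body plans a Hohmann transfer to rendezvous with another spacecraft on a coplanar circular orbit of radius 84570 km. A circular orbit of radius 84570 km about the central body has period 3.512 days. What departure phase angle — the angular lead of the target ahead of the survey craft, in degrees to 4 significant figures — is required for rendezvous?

From Kepler's third law T² = 4π²r³/μ at r = 84570 km, T = 3.512 days = 3.512 × 86400 s = 3.034368×10^5 s: μ = 4π²r³/T² = 2.59342×10^5 km³/s².
Semi-major axis of the transfer orbit: a_t = (13900 + 84570)/2 = 49235 km.
The half-period of the transfer ellipse is t = π√(a_t³/μ) = 67395 s.
Target angular speed ω₂ = √(μ/r₂³) = 2.0707×10^-5 rad/s.
Angle swept by the target during transfer: ω₂·t = 1.3955 rad = 79.96°.
The survey craft traverses 180° on the transfer ellipse, so the target must lead by 180° − 79.96° = 100.0°.

φ = 100.0°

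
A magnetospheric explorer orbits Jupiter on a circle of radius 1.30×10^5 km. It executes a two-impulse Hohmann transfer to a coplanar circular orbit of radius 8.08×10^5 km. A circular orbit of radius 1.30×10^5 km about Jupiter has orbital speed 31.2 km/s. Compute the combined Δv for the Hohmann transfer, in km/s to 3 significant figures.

From the circular-orbit relation v² = μ/r at r = 1.30×10^5 km: μ = v²r = (31.2)² × 1.30×10^5 = 1.26547×10^8 km³/s².
The Hohmann ellipse has a_t = (r₁ + r₂)/2 = 4.690×10^5 km.
Circular speed at r₁: v₁ = √(μ/r₁) = √(1.26547×10^8/1.300×10^5) = 31.200 km/s.
Transfer-orbit speed at r₁ (vis-viva): v_p = √[μ(2/r₁ − 1/a_t)] = 40.952 km/s.
First burn Δv₁ = |v_p − v₁| = 9.752 km/s.
Circular speed at r₂: v₂ = √(μ/r₂) = 12.515 km/s.
Transfer-orbit speed at r₂: v_a = √[μ(2/r₂ − 1/a_t)] = 6.5888 km/s.
Second burn Δv₂ = |v₂ − v_a| = 5.926 km/s.
Δv = Δv₁ + Δv₂ = 9.752 + 5.926 = 15.68 km/s.

Δv = 15.7 km/s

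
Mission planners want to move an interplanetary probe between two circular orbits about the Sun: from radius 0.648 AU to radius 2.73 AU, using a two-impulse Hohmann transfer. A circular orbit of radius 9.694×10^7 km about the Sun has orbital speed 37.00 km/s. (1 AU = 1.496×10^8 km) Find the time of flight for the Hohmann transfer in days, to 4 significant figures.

t = 400.9 days

From the circular-orbit relation v² = μ/r at r = 9.694×10^7 km: μ = v²r = (37.00)² × 9.694×10^7 = 1.32711×10^11 km³/s².
In km: r₁ = 0.648 × 1.496×10^8 = 9.69408×10^7 km; r₂ = 2.73 × 1.496×10^8 = 4.08408×10^8 km.
The Hohmann ellipse has a_t = (r₁ + r₂)/2 = 2.526744×10^8 km.
Transfer time t = π√(a_t³/μ) = π√((2.526744×10^8)³ / 1.32711×10^11) = 3.464×10^7 s.
Converting: 3.464×10^7 s ÷ 86400 s/day = 400.9 days.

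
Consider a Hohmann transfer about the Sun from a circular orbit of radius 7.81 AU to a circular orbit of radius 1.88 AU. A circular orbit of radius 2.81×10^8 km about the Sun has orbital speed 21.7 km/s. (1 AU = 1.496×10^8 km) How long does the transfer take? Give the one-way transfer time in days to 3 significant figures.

t = 1950 days

From the circular-orbit relation v² = μ/r at r = 2.81×10^8 km: μ = v²r = (21.7)² × 2.81×10^8 = 1.32320×10^11 km³/s².
In km: r₁ = 7.81 × 1.496×10^8 = 1.168376×10^9 km; r₂ = 1.88 × 1.496×10^8 = 2.81248×10^8 km.
Transfer-ellipse semi-major axis a_t = (r₁ + r₂)/2 = (1.168376×10^9 + 2.81248×10^8)/2 = 7.24812×10^8 km.
By Kepler's third law the transfer-orbit period is T = 2π√(a_t³/μ), so t = T/2 = 1.685×10^8 s.
Converting: 1.685×10^8 s ÷ 86400 s/day = 1950 days.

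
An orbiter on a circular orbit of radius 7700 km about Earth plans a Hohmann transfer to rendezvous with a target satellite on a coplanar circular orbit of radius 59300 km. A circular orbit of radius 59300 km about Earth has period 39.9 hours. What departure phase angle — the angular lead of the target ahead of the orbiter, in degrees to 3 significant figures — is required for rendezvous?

φ = 104°

From Kepler's third law T² = 4π²r³/μ at r = 59300 km, T = 39.9 hours = 39.9 × 3600 s = 1.4364×10^5 s: μ = 4π²r³/T² = 3.99000×10^5 km³/s².
Transfer-ellipse semi-major axis a_t = (r₁ + r₂)/2 = (7700 + 59300)/2 = 33500 km.
The half-period of the transfer ellipse is t = π√(a_t³/μ) = 30500 s.
The target's mean motion on its circular orbit is ω₂ = √(μ/r₂³) = 4.374×10^-5 rad/s.
Angle swept by the target during transfer: ω₂·t = 1.334 rad = 76.43°.
Arrival is 180° from departure on the ellipse, so φ = 180° − 76.43° = 104°.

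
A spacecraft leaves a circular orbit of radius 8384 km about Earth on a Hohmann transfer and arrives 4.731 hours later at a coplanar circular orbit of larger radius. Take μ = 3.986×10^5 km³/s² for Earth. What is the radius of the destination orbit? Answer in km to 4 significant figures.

Transfer time t = 4.731 hours = 17031.6 s, and t = π√(a_t³/μ).
So a_t = (μ t²/π²)^(1/3) = (3.986×10^5 × (17031.6)² / π²)^(1/3) = 22712 km.
Since a_t = (r₁ + r₂)/2, r₂ = 2a_t − r₁ = 2×22712 − 8384 = 37040 km.

r₂ = 37040 km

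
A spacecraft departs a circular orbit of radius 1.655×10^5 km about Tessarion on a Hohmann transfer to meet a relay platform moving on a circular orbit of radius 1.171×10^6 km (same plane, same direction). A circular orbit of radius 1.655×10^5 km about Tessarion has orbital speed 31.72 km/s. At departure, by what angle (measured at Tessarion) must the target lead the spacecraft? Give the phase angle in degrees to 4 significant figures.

From the circular-orbit relation v² = μ/r at r = 1.655×10^5 km: μ = v²r = (31.72)² × 1.655×10^5 = 1.66519×10^8 km³/s².
The Hohmann ellipse has a_t = (r₁ + r₂)/2 = 6.6825×10^5 km.
The half-period of the transfer ellipse is t = π√(a_t³/μ) = 1.32992×10^5 s.
The target's mean motion on its circular orbit is ω₂ = √(μ/r₂³) = 1.01835×10^-5 rad/s.
Angle swept by the target during transfer: ω₂·t = 1.3543 rad = 77.60°.
Arrival is 180° from departure on the ellipse, so φ = 180° − 77.60° = 102.4°.

φ = 102.4°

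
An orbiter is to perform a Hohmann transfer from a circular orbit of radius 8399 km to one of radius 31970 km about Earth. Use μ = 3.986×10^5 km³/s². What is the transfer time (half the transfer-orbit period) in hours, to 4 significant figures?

t = 3.964 hours

Transfer-ellipse semi-major axis a_t = (r₁ + r₂)/2 = (8399 + 31970)/2 = 20184.5 km.
Half the transfer-orbit period gives t = π√(a_t³/μ) = 14270 s.
Converting: 14270 s ÷ 3600 s/hour = 3.964 hours.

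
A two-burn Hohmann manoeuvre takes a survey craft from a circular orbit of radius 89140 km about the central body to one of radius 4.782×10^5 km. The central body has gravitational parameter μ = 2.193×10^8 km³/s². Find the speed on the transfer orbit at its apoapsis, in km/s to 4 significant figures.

v = 12.00 km/s

Transfer-ellipse semi-major axis a_t = (r₁ + r₂)/2 = (89140 + 4.782×10^5)/2 = 2.8367×10^5 km.
At apoapsis, r = 4.782×10^5 km.
Vis-viva: v = √[μ(2/r − 1/a_t)] = √[2.193×10^8 × (2/4.782×10^5 − 1/2.8367×10^5)] = 12.00 km/s.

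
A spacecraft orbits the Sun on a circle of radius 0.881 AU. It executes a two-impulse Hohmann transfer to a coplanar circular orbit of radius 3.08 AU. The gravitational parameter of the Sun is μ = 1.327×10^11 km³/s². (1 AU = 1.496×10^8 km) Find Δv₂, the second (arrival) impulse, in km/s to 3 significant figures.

Δv₂ = 5.65 km/s

In km: r₁ = 0.881 × 1.496×10^8 = 1.317976×10^8 km; r₂ = 3.08 × 1.496×10^8 = 4.60768×10^8 km.
Transfer-ellipse semi-major axis a_t = (r₁ + r₂)/2 = (1.317976×10^8 + 4.60768×10^8)/2 = 2.962828×10^8 km.
Circular speed at r = 4.60768×10^8 km: v_c = √(μ/r) = 16.9705 km/s.
Vis-viva on the transfer ellipse at r = 4.60768×10^8 km gives v_t = √[μ(2/r − 1/a_t)] = 11.3187 km/s.
Δv₂ = |v_t − v_c| = |11.3187 − 16.9705| = 5.652 km/s.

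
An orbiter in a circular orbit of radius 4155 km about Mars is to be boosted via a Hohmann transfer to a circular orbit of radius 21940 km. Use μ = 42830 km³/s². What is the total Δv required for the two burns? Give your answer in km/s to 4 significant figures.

Transfer-ellipse semi-major axis a_t = (r₁ + r₂)/2 = (4155 + 21940)/2 = 13047.5 km.
Circular speed at r₁: v₁ = √(μ/r₁) = √(42830/4155) = 3.21062 km/s.
On the transfer ellipse at r₁, vis-viva gives v_p = √[μ(2/r₁ − 1/a_t)] = 4.16335 km/s.
First burn Δv₁ = |v_p − v₁| = 0.9527 km/s.
Circular speed at r₂: v₂ = √(μ/r₂) = 1.3972 km/s.
Transfer-orbit speed at r₂: v_a = √[μ(2/r₂ − 1/a_t)] = 0.78846 km/s.
Second burn Δv₂ = |v₂ − v_a| = 0.6087 km/s.
Δv = Δv₁ + Δv₂ = 0.9527 + 0.6087 = 1.561 km/s.

Δv = 1.561 km/s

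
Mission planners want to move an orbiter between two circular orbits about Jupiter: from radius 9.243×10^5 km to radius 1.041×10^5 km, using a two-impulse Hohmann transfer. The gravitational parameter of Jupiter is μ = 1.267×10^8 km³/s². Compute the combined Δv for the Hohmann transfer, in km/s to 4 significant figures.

Δv = 18.33 km/s

Transfer-ellipse semi-major axis a_t = (r₁ + r₂)/2 = (9.243×10^5 + 1.041×10^5)/2 = 5.142×10^5 km.
At r₁ the circular-orbit speed is v₁ = √(μ/r₁) = 11.708 km/s.
On the transfer ellipse at r₁, v² = μ(2/r − 1/a) gives v_a = √[μ(2/r₁ − 1/a_t)] = 5.2679 km/s.
First burn Δv₁ = |v_a − v₁| = 6.440 km/s.
At r₂, v₂ = √(μ/r₂) = 34.887 km/s.
Transfer-orbit speed at r₂: v_p = √[μ(2/r₂ − 1/a_t)] = 46.774 km/s.
Second burn Δv₂ = |v₂ − v_p| = 11.89 km/s.
Δv = Δv₁ + Δv₂ = 6.440 + 11.89 = 18.33 km/s.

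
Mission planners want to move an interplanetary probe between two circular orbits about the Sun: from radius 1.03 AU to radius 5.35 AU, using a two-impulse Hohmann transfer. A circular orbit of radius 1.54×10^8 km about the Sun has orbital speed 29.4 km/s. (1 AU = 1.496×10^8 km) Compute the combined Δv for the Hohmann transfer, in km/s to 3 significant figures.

From the circular-orbit relation v² = μ/r at r = 1.54×10^8 km: μ = v²r = (29.4)² × 1.54×10^8 = 1.33111×10^11 km³/s².
In km: r₁ = 1.03 × 1.496×10^8 = 1.54088×10^8 km; r₂ = 5.35 × 1.496×10^8 = 8.0036×10^8 km.
The Hohmann ellipse has a_t = (r₁ + r₂)/2 = 4.77224×10^8 km.
Circular speed at r₁: v₁ = √(μ/r₁) = √(1.33111×10^11/1.54088×10^8) = 29.3916 km/s.
Transfer-orbit speed at r₁ (vis-viva): v_p = √[μ(2/r₁ − 1/a_t)] = 38.0632 km/s.
First burn Δv₁ = |v_p − v₁| = 8.672 km/s.
At r₂, v₂ = √(μ/r₂) = 12.896 km/s.
Transfer-orbit speed at r₂: v_a = √[μ(2/r₂ − 1/a_t)] = 7.3280 km/s.
Second burn Δv₂ = |v₂ − v_a| = 5.568 km/s.
Δv = Δv₁ + Δv₂ = 8.672 + 5.568 = 14.24 km/s.

Δv = 14.2 km/s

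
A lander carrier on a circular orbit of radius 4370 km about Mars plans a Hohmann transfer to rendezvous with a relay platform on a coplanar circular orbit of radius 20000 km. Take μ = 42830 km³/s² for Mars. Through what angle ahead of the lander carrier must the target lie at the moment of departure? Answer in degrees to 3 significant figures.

Transfer-ellipse semi-major axis a_t = (r₁ + r₂)/2 = (4370 + 20000)/2 = 12185 km.
The half-period of the transfer ellipse is t = π√(a_t³/μ) = 20420 s.
Target angular speed ω₂ = √(μ/r₂³) = 7.317×10^-5 rad/s.
Angle swept by the target during transfer: ω₂·t = 1.494 rad = 85.60°.
The lander carrier traverses 180° on the transfer ellipse, so the target must lead by 180° − 85.60° = 94.4°.

φ = 94.4°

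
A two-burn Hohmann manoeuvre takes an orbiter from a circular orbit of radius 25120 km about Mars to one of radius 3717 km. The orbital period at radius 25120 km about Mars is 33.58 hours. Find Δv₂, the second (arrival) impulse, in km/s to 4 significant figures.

Δv₂ = 1.086 km/s

From Kepler's third law T² = 4π²r³/μ at r = 25120 km, T = 33.58 hours = 33.58 × 3600 s = 1.20888×10^5 s: μ = 4π²r³/T² = 42820.6 km³/s².
The Hohmann ellipse has a_t = (r₁ + r₂)/2 = 14418.5 km.
On the circular orbit at r = 3717 km, v_c = √(μ/r) = 3.394 km/s.
Vis-viva on the transfer ellipse at r = 3717 km gives v_t = √[μ(2/r − 1/a_t)] = 4.480 km/s.
Δv₂ = |v_t − v_c| = |4.480 − 3.394| = 1.086 km/s.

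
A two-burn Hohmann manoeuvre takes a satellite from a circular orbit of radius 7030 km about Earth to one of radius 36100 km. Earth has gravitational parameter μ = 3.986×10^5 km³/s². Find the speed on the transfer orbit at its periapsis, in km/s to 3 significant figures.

Transfer-ellipse semi-major axis a_t = (r₁ + r₂)/2 = (7030 + 36100)/2 = 21565 km.
The periapsis of the transfer ellipse is at r = 7030 km.
Applying v² = μ(2/r − 1/a_t): v = 9.742 km/s.

v = 9.74 km/s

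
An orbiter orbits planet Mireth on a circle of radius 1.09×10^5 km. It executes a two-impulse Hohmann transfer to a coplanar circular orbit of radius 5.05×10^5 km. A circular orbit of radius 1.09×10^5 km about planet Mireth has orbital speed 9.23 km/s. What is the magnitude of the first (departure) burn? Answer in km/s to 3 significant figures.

Δv₁ = 2.61 km/s

From the circular-orbit relation v² = μ/r at r = 1.09×10^5 km: μ = v²r = (9.23)² × 1.09×10^5 = 9.28603×10^6 km³/s².
Semi-major axis of the transfer orbit: a_t = (1.090×10^5 + 5.050×10^5)/2 = 3.070×10^5 km.
On the circular orbit at r = 1.090×10^5 km, v_c = √(μ/r) = 9.2300 km/s.
Transfer-orbit speed at the same r (vis-viva, a = a_t): v_t = √[μ(2/r − 1/a_t)] = 11.838 km/s.
Δv₁ = |v_t − v_c| = |11.838 − 9.2300| = 2.608 km/s.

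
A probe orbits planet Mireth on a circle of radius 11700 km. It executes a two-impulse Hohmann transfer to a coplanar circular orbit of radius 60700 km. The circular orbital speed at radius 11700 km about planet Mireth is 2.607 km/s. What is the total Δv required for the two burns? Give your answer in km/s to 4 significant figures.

Δv = 1.263 km/s

From the circular-orbit relation v² = μ/r at r = 11700 km: μ = v²r = (2.607)² × 11700 = 79518.5 km³/s².
The Hohmann ellipse has a_t = (r₁ + r₂)/2 = 36200 km.
At r₁ the circular-orbit speed is v₁ = √(μ/r₁) = 2.6070 km/s.
On the transfer ellipse at r₁, vis-viva gives v_p = √[μ(2/r₁ − 1/a_t)] = 3.3758 km/s.
First burn Δv₁ = |v_p − v₁| = 0.7688 km/s.
Circular speed at r₂: v₂ = √(μ/r₂) = 1.1446 km/s.
Transfer-orbit speed at r₂: v_a = √[μ(2/r₂ − 1/a_t)] = 0.65070 km/s.
Second burn Δv₂ = |v₂ − v_a| = 0.4939 km/s.
Δv = Δv₁ + Δv₂ = 0.7688 + 0.4939 = 1.263 km/s.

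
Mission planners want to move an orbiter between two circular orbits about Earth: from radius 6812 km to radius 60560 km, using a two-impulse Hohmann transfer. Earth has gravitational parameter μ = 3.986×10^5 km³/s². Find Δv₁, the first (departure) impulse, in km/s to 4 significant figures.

Δv₁ = 2.607 km/s

Transfer-ellipse semi-major axis a_t = (r₁ + r₂)/2 = (6812 + 60560)/2 = 33686 km.
Circular speed at r = 6812 km: v_c = √(μ/r) = 7.64947 km/s.
Vis-viva on the transfer ellipse at r = 6812 km gives v_t = √[μ(2/r − 1/a_t)] = 10.2565 km/s.
Δv₁ = |v_t − v_c| = |10.2565 − 7.64947| = 2.607 km/s.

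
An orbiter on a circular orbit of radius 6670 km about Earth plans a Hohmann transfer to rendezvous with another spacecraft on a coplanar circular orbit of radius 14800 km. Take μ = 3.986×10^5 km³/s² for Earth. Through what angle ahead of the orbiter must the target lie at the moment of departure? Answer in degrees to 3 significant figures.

φ = 68.8°

Semi-major axis of the transfer orbit: a_t = (6670 + 14800)/2 = 10735 km.
The half-period of the transfer ellipse is t = π√(a_t³/μ) = 5535 s.
The target's mean motion on its circular orbit is ω₂ = √(μ/r₂³) = 3.507×10^-4 rad/s.
Angle swept by the target during transfer: ω₂·t = 1.941 rad = 111.2°.
Arrival is 180° from departure on the ellipse, so φ = 180° − 111.2° = 68.8°.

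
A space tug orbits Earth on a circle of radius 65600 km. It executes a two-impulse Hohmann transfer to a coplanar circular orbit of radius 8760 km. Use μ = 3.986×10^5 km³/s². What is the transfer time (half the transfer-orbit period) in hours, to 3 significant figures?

t = 9.91 hours

The Hohmann ellipse has a_t = (r₁ + r₂)/2 = 37180 km.
Transfer time t = π√(a_t³/μ) = π√((37180)³ / 3.986×10^5) = 35670 s.
Converting: 35670 s ÷ 3600 s/hour = 9.91 hours.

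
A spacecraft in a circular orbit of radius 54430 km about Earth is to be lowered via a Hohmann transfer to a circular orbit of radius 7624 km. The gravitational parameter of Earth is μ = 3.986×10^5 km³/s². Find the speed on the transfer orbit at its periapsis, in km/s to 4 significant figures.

Transfer-ellipse semi-major axis a_t = (r₁ + r₂)/2 = (54430 + 7624)/2 = 31027 km.
At periapsis, r = 7624 km.
Applying v² = μ(2/r − 1/a_t): v = 9.577 km/s.

v = 9.577 km/s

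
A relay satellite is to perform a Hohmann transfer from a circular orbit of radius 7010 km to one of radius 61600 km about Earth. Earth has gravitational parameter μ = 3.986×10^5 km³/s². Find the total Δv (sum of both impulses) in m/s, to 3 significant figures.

Transfer-ellipse semi-major axis a_t = (r₁ + r₂)/2 = (7010 + 61600)/2 = 34305 km.
At r₁ the circular-orbit speed is v₁ = √(μ/r₁) = 7.5407 km/s.
On the transfer ellipse at r₁, vis-viva gives v_p = √[μ(2/r₁ − 1/a_t)] = 10.105 km/s.
First burn Δv₁ = |v_p − v₁| = 2.564 km/s.
At r₂, v₂ = √(μ/r₂) = 2.544 km/s.
Transfer-orbit speed at r₂: v_a = √[μ(2/r₂ − 1/a_t)] = 1.150 km/s.
Second burn Δv₂ = |v₂ − v_a| = 1.394 km/s.
Δv = Δv₁ + Δv₂ = 2.564 + 1.394 = 3.958 km/s.

Δv = 3960 m/s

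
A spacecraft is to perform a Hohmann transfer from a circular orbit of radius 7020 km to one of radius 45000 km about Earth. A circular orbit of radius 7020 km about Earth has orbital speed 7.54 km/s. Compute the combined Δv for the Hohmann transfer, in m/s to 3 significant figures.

From the circular-orbit relation v² = μ/r at r = 7020 km: μ = v²r = (7.54)² × 7020 = 3.99098×10^5 km³/s².
Semi-major axis of the transfer orbit: a_t = (7020 + 45000)/2 = 26010 km.
Circular speed at r₁: v₁ = √(μ/r₁) = √(3.99098×10^5/7020) = 7.540 km/s.
On the transfer ellipse at r₁, vis-viva gives v_p = √[μ(2/r₁ − 1/a_t)] = 9.918 km/s.
First burn Δv₁ = |v_p − v₁| = 2.378 km/s.
Circular speed at r₂: v₂ = √(μ/r₂) = 2.978 km/s.
Transfer-orbit speed at r₂: v_a = √[μ(2/r₂ − 1/a_t)] = 1.547 km/s.
Second burn Δv₂ = |v₂ − v_a| = 1.431 km/s.
Δv = Δv₁ + Δv₂ = 2.378 + 1.431 = 3.809 km/s.

Δv = 3810 m/s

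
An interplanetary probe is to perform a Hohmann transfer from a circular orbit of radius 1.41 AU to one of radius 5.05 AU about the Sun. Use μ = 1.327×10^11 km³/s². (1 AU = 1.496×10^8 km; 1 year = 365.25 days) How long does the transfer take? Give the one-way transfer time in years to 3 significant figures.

t = 2.90 years

In km: r₁ = 1.41 × 1.496×10^8 = 2.10936×10^8 km; r₂ = 5.05 × 1.496×10^8 = 7.5548×10^8 km.
Transfer-ellipse semi-major axis a_t = (r₁ + r₂)/2 = (2.10936×10^8 + 7.5548×10^8)/2 = 4.83208×10^8 km.
Transfer time t = π√(a_t³/μ) = π√((4.83208×10^8)³ / 1.327×10^11) = 9.160×10^7 s.
Converting: 9.160×10^7 s ÷ 3.15576×10^7 s/year (365.25 × 86400) = 2.90 years.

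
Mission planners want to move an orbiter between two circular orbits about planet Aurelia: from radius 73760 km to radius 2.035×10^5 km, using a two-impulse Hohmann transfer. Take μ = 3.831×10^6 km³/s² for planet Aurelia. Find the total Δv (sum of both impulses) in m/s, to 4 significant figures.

The Hohmann ellipse has a_t = (r₁ + r₂)/2 = 1.3863×10^5 km.
Circular speed at r₁: v₁ = √(μ/r₁) = √(3.831×10^6/73760) = 7.207 km/s.
Transfer-orbit speed at r₁ (vis-viva equation): v_p = √[μ(2/r₁ − 1/a_t)] = 8.732 km/s.
First burn Δv₁ = |v_p − v₁| = 1.525 km/s.
At r₂, v₂ = √(μ/r₂) = 4.339 km/s.
Transfer-orbit speed at r₂: v_a = √[μ(2/r₂ − 1/a_t)] = 3.165 km/s.
Second burn Δv₂ = |v₂ − v_a| = 1.174 km/s.
Total Δv = Δv₁ + Δv₂ = 2.699 km/s.

Δv = 2699 m/s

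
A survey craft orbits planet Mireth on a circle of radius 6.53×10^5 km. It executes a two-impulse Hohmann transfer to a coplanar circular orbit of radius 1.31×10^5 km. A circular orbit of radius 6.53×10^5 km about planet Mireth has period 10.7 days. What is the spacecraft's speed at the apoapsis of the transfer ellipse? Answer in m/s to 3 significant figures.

v = 2570 m/s

From Kepler's third law T² = 4π²r³/μ at r = 6.53×10^5 km, T = 10.7 days = 10.7 × 86400 s = 9.2448×10^5 s: μ = 4π²r³/T² = 1.28619×10^7 km³/s².
Transfer-ellipse semi-major axis a_t = (r₁ + r₂)/2 = (6.530×10^5 + 1.310×10^5)/2 = 3.920×10^5 km.
The apoapsis of the transfer ellipse is at r = 6.530×10^5 km.
Vis-viva: v = √[μ(2/r − 1/a_t)] = √[1.28619×10^7 × (2/6.530×10^5 − 1/3.920×10^5)] = 2.566 km/s.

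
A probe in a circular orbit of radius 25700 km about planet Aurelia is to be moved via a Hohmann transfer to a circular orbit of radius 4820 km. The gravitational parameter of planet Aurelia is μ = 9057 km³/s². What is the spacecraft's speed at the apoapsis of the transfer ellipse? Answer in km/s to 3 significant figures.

v = 0.334 km/s

Semi-major axis of the transfer orbit: a_t = (25700 + 4820)/2 = 15260 km.
The apoapsis of the transfer ellipse is at r = 25700 km.
Applying v² = μ(2/r − 1/a_t): v = 0.3336 km/s.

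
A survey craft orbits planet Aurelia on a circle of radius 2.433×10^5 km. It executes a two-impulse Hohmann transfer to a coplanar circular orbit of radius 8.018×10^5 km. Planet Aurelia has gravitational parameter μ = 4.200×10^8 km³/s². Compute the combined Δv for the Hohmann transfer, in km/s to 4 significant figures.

Δv = 17.19 km/s

Semi-major axis of the transfer orbit: a_t = (2.433×10^5 + 8.018×10^5)/2 = 5.2255×10^5 km.
At r₁ the circular-orbit speed is v₁ = √(μ/r₁) = 41.548 km/s.
On the transfer ellipse at r₁, v² = μ(2/r − 1/a) gives v_p = √[μ(2/r₁ − 1/a_t)] = 51.466 km/s.
First burn Δv₁ = |v_p − v₁| = 9.918 km/s.
Circular speed at r₂: v₂ = √(μ/r₂) = 22.89 km/s.
Transfer-orbit speed at r₂: v_a = √[μ(2/r₂ − 1/a_t)] = 15.62 km/s.
Second burn Δv₂ = |v₂ − v_a| = 7.270 km/s.
Δv = Δv₁ + Δv₂ = 9.918 + 7.270 = 17.19 km/s.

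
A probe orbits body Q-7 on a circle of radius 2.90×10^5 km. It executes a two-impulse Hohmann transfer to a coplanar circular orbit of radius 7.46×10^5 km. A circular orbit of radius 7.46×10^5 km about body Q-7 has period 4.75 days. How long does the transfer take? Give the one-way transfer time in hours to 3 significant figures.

t = 33.0 hours

From Kepler's third law T² = 4π²r³/μ at r = 7.46×10^5 km, T = 4.75 days = 4.75 × 86400 s = 4.104×10^5 s: μ = 4π²r³/T² = 9.73109×10^7 km³/s².
Transfer-ellipse semi-major axis a_t = (r₁ + r₂)/2 = (2.900×10^5 + 7.460×10^5)/2 = 5.180×10^5 km.
Transfer time t = π√(a_t³/μ) = π√((5.180×10^5)³ / 9.73109×10^7) = 1.187×10^5 s.
Converting: 1.187×10^5 s ÷ 3600 s/hour = 33.0 hours.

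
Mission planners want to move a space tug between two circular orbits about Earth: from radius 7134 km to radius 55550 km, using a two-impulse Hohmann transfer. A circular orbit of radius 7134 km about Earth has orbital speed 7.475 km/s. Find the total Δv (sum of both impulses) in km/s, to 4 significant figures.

From the circular-orbit relation v² = μ/r at r = 7134 km: μ = v²r = (7.475)² × 7134 = 3.98617×10^5 km³/s².
Semi-major axis of the transfer orbit: a_t = (7134 + 55550)/2 = 31342 km.
Circular speed at r₁: v₁ = √(μ/r₁) = √(3.98617×10^5/7134) = 7.4750 km/s.
Transfer-orbit speed at r₁ (vis-viva equation): v_p = √[μ(2/r₁ − 1/a_t)] = 9.9515 km/s.
First burn Δv₁ = |v_p − v₁| = 2.4765 km/s.
At r₂, v₂ = √(μ/r₂) = 2.678772 km/s.
Transfer-orbit speed at r₂: v_a = √[μ(2/r₂ − 1/a_t)] = 1.278024 km/s.
Second burn Δv₂ = |v₂ − v_a| = 1.4007 km/s.
Δv = Δv₁ + Δv₂ = 2.4765 + 1.4007 = 3.877 km/s.

Δv = 3.877 km/s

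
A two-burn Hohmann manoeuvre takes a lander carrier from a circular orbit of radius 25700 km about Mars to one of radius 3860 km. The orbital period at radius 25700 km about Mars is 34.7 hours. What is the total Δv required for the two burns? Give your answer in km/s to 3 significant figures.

From Kepler's third law T² = 4π²r³/μ at r = 25700 km, T = 34.7 hours = 34.7 × 3600 s = 1.2492×10^5 s: μ = 4π²r³/T² = 42943.3 km³/s².
Transfer-ellipse semi-major axis a_t = (r₁ + r₂)/2 = (25700 + 3860)/2 = 14780 km.
Circular speed at r₁: v₁ = √(μ/r₁) = √(42943.3/25700) = 1.2927 km/s.
On the transfer ellipse at r₁, vis-viva gives v_a = √[μ(2/r₁ − 1/a_t)] = 0.66060 km/s.
First burn Δv₁ = |v_a − v₁| = 0.6321 km/s.
At r₂, v₂ = √(μ/r₂) = 3.335 km/s.
Transfer-orbit speed at r₂: v_p = √[μ(2/r₂ − 1/a_t)] = 4.398 km/s.
Second burn Δv₂ = |v₂ − v_p| = 1.063 km/s.
Total Δv = Δv₁ + Δv₂ = 1.695 km/s.

Δv = 1.69 km/s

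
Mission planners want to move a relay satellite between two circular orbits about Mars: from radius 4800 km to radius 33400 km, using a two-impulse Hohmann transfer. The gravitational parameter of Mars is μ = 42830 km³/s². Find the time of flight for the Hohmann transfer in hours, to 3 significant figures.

Transfer-ellipse semi-major axis a_t = (r₁ + r₂)/2 = (4800 + 33400)/2 = 19100 km.
Transfer time t = π√(a_t³/μ) = π√((19100)³ / 42830) = 40070 s.
Converting: 40070 s ÷ 3600 s/hour = 11.1 hours.

t = 11.1 hours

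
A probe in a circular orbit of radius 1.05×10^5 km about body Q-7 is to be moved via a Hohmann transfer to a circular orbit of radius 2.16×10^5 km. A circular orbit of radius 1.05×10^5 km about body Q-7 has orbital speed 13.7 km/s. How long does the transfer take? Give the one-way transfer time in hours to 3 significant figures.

From the circular-orbit relation v² = μ/r at r = 1.05×10^5 km: μ = v²r = (13.7)² × 1.05×10^5 = 1.97074×10^7 km³/s².
Transfer-ellipse semi-major axis a_t = (r₁ + r₂)/2 = (1.050×10^5 + 2.160×10^5)/2 = 1.605×10^5 km.
Half the transfer-orbit period gives t = π√(a_t³/μ) = 45500 s.
Converting: 45500 s ÷ 3600 s/hour = 12.6 hours.

t = 12.6 hours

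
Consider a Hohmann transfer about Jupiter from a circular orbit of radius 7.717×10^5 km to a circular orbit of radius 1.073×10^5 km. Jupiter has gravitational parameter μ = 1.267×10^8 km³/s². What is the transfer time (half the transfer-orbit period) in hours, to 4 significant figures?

Transfer-ellipse semi-major axis a_t = (r₁ + r₂)/2 = (7.717×10^5 + 1.073×10^5)/2 = 4.395×10^5 km.
Half the transfer-orbit period gives t = π√(a_t³/μ) = 81320 s.
Converting: 81320 s ÷ 3600 s/hour = 22.59 hours.

t = 22.59 hours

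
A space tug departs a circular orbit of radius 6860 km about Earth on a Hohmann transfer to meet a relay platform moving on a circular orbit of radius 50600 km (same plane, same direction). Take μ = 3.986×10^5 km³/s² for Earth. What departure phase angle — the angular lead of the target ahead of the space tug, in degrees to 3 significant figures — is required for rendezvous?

φ = 103°

The Hohmann ellipse has a_t = (r₁ + r₂)/2 = 28730 km.
Transfer time t = π√(a_t³/μ) = 24230 s.
Target angular speed ω₂ = √(μ/r₂³) = 5.547×10^-5 rad/s.
Angle swept by the target during transfer: ω₂·t = 1.344 rad = 77.01°.
Arrival is 180° from departure on the ellipse, so φ = 180° − 77.01° = 103°.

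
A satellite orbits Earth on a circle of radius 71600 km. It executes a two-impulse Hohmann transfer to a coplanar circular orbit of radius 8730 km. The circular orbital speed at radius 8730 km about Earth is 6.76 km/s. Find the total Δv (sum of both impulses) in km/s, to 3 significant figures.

Δv = 3.53 km/s

From the circular-orbit relation v² = μ/r at r = 8730 km: μ = v²r = (6.76)² × 8730 = 3.98940×10^5 km³/s².
The Hohmann ellipse has a_t = (r₁ + r₂)/2 = 40165 km.
Circular speed at r₁: v₁ = √(μ/r₁) = √(3.98940×10^5/71600) = 2.360 km/s.
On the transfer ellipse at r₁, v² = μ(2/r − 1/a) gives v_a = √[μ(2/r₁ − 1/a_t)] = 1.100 km/s.
First burn Δv₁ = |v_a − v₁| = 1.260 km/s.
At r₂, v₂ = √(μ/r₂) = 6.760 km/s.
Transfer-orbit speed at r₂: v_p = √[μ(2/r₂ − 1/a_t)] = 9.026 km/s.
Second burn Δv₂ = |v₂ − v_p| = 2.266 km/s.
Δv = Δv₁ + Δv₂ = 1.260 + 2.266 = 3.526 km/s.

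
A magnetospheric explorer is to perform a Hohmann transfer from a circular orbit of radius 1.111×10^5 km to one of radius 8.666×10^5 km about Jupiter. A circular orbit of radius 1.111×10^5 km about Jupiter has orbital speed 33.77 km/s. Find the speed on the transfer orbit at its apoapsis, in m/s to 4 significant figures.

v = 5764 m/s

From the circular-orbit relation v² = μ/r at r = 1.111×10^5 km: μ = v²r = (33.77)² × 1.111×10^5 = 1.26700×10^8 km³/s².
The Hohmann ellipse has a_t = (r₁ + r₂)/2 = 4.8885×10^5 km.
The apoapsis of the transfer ellipse is at r = 8.666×10^5 km.
From the vis-viva equation, v = √[μ(2/r − 1/a_t)] = 5.764 km/s.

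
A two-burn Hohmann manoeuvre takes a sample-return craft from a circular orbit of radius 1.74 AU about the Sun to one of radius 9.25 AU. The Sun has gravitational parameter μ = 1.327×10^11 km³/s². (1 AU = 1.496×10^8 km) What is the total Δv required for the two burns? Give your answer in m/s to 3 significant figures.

In km: r₁ = 1.74 × 1.496×10^8 = 2.60304×10^8 km; r₂ = 9.25 × 1.496×10^8 = 1.3838×10^9 km.
Semi-major axis of the transfer orbit: a_t = (2.60304×10^8 + 1.3838×10^9)/2 = 8.22052×10^8 km.
Circular speed at r₁: v₁ = √(μ/r₁) = √(1.327×10^11/2.60304×10^8) = 22.578 km/s.
On the transfer ellipse at r₁, vis-viva equation gives v_p = √[μ(2/r₁ − 1/a_t)] = 29.294 km/s.
First burn Δv₁ = |v_p − v₁| = 6.716 km/s.
At r₂, v₂ = √(μ/r₂) = 9.7926 km/s.
Transfer-orbit speed at r₂: v_a = √[μ(2/r₂ − 1/a_t)] = 5.5105 km/s.
Second burn Δv₂ = |v₂ − v_a| = 4.282 km/s.
Total Δv = Δv₁ + Δv₂ = 11.00 km/s.

Δv = 11000 m/s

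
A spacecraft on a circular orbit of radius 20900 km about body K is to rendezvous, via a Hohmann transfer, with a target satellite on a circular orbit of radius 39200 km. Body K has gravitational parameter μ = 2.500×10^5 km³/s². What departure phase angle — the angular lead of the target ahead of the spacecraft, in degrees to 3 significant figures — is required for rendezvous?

Transfer-ellipse semi-major axis a_t = (r₁ + r₂)/2 = (20900 + 39200)/2 = 30050 km.
The half-period of the transfer ellipse is t = π√(a_t³/μ) = 32730 s.
The target's mean motion on its circular orbit is ω₂ = √(μ/r₂³) = 6.4423×10^-5 rad/s.
Angle swept by the target during transfer: ω₂·t = 2.109 rad = 120.8°.
Arrival is 180° from departure on the ellipse, so φ = 180° − 120.8° = 59.2°.

φ = 59.2°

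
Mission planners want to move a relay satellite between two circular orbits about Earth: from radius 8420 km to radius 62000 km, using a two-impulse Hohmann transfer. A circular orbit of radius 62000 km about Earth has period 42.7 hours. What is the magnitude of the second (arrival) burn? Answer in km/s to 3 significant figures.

Δv₂ = 1.29 km/s

From Kepler's third law T² = 4π²r³/μ at r = 62000 km, T = 42.7 hours = 42.7 × 3600 s = 1.5372×10^5 s: μ = 4π²r³/T² = 3.98175×10^5 km³/s².
Transfer-ellipse semi-major axis a_t = (r₁ + r₂)/2 = (8420 + 62000)/2 = 35210 km.
Circular speed at r = 62000 km: v_c = √(μ/r) = 2.534 km/s.
Transfer-orbit speed at the same r (vis-viva, a = a_t): v_t = √[μ(2/r − 1/a_t)] = 1.239 km/s.
Δv₂ = |v_t − v_c| = |1.239 − 2.534| = 1.295 km/s.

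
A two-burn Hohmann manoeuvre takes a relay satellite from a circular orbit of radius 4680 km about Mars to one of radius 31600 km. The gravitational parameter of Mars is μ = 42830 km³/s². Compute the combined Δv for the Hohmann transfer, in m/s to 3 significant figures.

Semi-major axis of the transfer orbit: a_t = (4680 + 31600)/2 = 18140 km.
At r₁ the circular-orbit speed is v₁ = √(μ/r₁) = 3.02518 km/s.
Transfer-orbit speed at r₁ (v² = μ(2/r − 1/a)): v_p = √[μ(2/r₁ − 1/a_t)] = 3.99279 km/s.
First burn Δv₁ = |v_p − v₁| = 0.96761 km/s.
Circular speed at r₂: v₂ = √(μ/r₂) = 1.16421 km/s.
Transfer-orbit speed at r₂: v_a = √[μ(2/r₂ − 1/a_t)] = 0.591337 km/s.
Second burn Δv₂ = |v₂ − v_a| = 0.57287 km/s.
Δv = Δv₁ + Δv₂ = 0.96761 + 0.57287 = 1.540 km/s.

Δv = 1540 m/s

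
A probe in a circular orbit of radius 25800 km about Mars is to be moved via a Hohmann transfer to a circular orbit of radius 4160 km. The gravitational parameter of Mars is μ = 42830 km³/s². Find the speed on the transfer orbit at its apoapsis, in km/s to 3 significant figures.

v = 0.679 km/s

Semi-major axis of the transfer orbit: a_t = (25800 + 4160)/2 = 14980 km.
The apoapsis of the transfer ellipse is at r = 25800 km.
Applying v² = μ(2/r − 1/a_t): v = 0.6790 km/s.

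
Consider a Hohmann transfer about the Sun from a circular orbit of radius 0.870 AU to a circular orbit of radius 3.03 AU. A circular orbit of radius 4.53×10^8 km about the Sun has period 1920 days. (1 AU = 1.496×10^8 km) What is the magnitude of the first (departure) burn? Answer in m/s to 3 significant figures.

Δv₁ = 7890 m/s

From Kepler's third law T² = 4π²r³/μ at r = 4.53×10^8 km, T = 1920 days = 1920 × 86400 s = 1.65888×10^8 s: μ = 4π²r³/T² = 1.33360×10^11 km³/s².
In km: r₁ = 0.870 × 1.496×10^8 = 1.30152×10^8 km; r₂ = 3.03 × 1.496×10^8 = 4.53288×10^8 km.
Transfer-ellipse semi-major axis a_t = (r₁ + r₂)/2 = (1.30152×10^8 + 4.53288×10^8)/2 = 2.9172×10^8 km.
Circular speed at r = 1.30152×10^8 km: v_c = √(μ/r) = 32.010 km/s.
Transfer-orbit speed at the same r (vis-viva, a = a_t): v_t = √[μ(2/r − 1/a_t)] = 39.902 km/s.
Δv₁ = |v_t − v_c| = |39.902 − 32.010| = 7.892 km/s.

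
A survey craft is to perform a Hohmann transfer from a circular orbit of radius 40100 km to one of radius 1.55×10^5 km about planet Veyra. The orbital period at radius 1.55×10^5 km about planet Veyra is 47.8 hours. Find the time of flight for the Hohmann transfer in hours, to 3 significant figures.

From Kepler's third law T² = 4π²r³/μ at r = 1.55×10^5 km, T = 47.8 hours = 47.8 × 3600 s = 1.7208×10^5 s: μ = 4π²r³/T² = 4.96471×10^6 km³/s².
Semi-major axis of the transfer orbit: a_t = (40100 + 1.550×10^5)/2 = 97550 km.
Half the transfer-orbit period gives t = π√(a_t³/μ) = 42960 s.
Converting: 42960 s ÷ 3600 s/hour = 11.9 hours.

t = 11.9 hours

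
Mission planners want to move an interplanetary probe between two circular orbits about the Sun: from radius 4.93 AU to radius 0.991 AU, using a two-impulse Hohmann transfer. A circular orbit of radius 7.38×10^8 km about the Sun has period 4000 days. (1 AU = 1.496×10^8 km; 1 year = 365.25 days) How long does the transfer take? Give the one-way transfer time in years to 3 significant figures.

t = 2.55 years

From Kepler's third law T² = 4π²r³/μ at r = 7.38×10^8 km, T = 4000 days = 4000 × 86400 s = 3.456×10^8 s: μ = 4π²r³/T² = 1.32856×10^11 km³/s².
In km: r₁ = 4.93 × 1.496×10^8 = 7.37528×10^8 km; r₂ = 0.991 × 1.496×10^8 = 1.482536×10^8 km.
Semi-major axis of the transfer orbit: a_t = (7.37528×10^8 + 1.482536×10^8)/2 = 4.428908×10^8 km.
Transfer time t = π√(a_t³/μ) = π√((4.428908×10^8)³ / 1.32856×10^11) = 8.033×10^7 s.
Converting: 8.033×10^7 s ÷ 3.15576×10^7 s/year (365.25 × 86400) = 2.55 years.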